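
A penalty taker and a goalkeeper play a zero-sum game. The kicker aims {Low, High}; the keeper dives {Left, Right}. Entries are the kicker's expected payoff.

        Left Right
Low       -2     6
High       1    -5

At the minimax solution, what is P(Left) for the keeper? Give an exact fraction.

11/14

Row minima: Low → -2, High → -5; maximin = -2.
Column maxima: Left → 1, Right → 6; minimax = 1.
-2 ≠ 1, so there is no saddle point; optimal play is mixed.
Let the kicker play Low with probability p. Expected payoff against Left: (-2)p + 1(1−p) = −3p + 1; against Right: 6p + (-5)(1−p) = 11p − 5.
Setting these equal: −3p + 1 = 11p − 5 ⇒ −14p = -6 ⇒ p = 3/7, and the value is (-3)·(3/7) + 1 = -2/7.
For the keeper: with q = P(Left), equating Low's and High's payoffs gives −8q + 6 = 6q − 5 ⇒ q = 11/14.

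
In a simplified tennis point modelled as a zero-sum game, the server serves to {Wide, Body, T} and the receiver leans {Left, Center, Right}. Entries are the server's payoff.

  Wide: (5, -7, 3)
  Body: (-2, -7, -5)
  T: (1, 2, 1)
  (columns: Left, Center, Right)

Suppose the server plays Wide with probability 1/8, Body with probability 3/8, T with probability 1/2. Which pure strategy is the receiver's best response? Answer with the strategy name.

Center

If the receiver plays Left, the server's expected payoff is (1/8)·5 + (3/8)·(-2) + (1/2)·1 = 3/8.
If the receiver plays Center, the server's expected payoff is (1/8)·(-7) + (3/8)·(-7) + (1/2)·2 = -5/2.
If the receiver plays Right, the server's expected payoff is (1/8)·3 + (3/8)·(-5) + (1/2)·1 = -1.
The receiver minimizes the server's payoff; the smallest is -5/2, so the best response is Center.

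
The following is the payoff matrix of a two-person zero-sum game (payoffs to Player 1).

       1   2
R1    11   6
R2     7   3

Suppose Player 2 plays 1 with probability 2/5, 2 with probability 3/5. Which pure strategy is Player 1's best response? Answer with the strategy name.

R1

Expected payoff of R1: (2/5)·11 + (3/5)·6 = 8.
Expected payoff of R2: (2/5)·7 + (3/5)·3 = 23/5.
The largest is 8, so Player 1's best response is R1.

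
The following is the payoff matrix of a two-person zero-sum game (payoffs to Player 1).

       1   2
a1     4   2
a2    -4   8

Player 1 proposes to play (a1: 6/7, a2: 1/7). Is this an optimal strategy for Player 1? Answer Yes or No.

Yes

Against 1 this mix gives (6/7)·4 + (1/7)·(-4) = 20/7.
Against 2 this mix gives (6/7)·2 + (1/7)·8 = 20/7.
All of Player 2's active replies (1, 2) yield 20/7, and no column does worse for Player 1. The mix makes Player 2 indifferent and guarantees 20/7, so it is optimal.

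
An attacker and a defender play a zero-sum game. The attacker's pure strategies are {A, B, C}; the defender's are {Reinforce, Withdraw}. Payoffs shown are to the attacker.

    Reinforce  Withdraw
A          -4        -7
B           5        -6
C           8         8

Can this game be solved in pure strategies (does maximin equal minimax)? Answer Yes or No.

Yes

Row minima: A → -7, B → -6, C → 8; maximin = 8.
Column maxima: Reinforce → 8, Withdraw → 8; minimax = 8.
maximin = minimax = 8, so a saddle point exists.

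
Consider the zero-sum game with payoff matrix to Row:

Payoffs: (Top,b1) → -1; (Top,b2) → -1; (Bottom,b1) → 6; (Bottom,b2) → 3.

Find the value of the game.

3

Row minima: Top → -1, Bottom → 3; maximin = 3.
Column maxima: b1 → 6, b2 → 3; minimax = 3.
Since maximin = minimax = 3, there is a saddle point and the value is 3.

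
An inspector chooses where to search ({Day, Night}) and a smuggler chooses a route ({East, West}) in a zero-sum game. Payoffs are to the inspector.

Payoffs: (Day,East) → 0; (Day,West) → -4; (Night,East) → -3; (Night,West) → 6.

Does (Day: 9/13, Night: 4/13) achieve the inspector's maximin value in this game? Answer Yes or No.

Against East this mix gives (9/13)·0 + (4/13)·(-3) = -12/13.
Against West this mix gives (9/13)·(-4) + (4/13)·6 = -12/13.
All of the smuggler's active replies (East, West) yield -12/13, and no column does worse for the inspector. The mix makes the smuggler indifferent and guarantees -12/13, so it is optimal.

Yes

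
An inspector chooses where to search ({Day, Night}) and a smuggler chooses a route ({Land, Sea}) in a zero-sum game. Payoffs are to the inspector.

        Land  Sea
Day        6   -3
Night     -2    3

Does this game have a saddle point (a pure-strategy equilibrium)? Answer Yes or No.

Row minima: Day → -3, Night → -2; maximin = -2.
Column maxima: Land → 6, Sea → 3; minimax = 3.
-2 ≠ 3, so no pure-strategy equilibrium exists.

No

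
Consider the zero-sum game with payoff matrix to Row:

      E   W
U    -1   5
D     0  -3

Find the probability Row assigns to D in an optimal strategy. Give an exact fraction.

Row minima: U → -1, D → -3; maximin = -1.
Column maxima: E → 0, W → 5; minimax = 0.
-1 ≠ 0, so there is no saddle point; optimal play is mixed.
Let Row play U with probability p. Expected payoff against E: (-1)p + 0(1−p) = −p; against W: 5p + (-3)(1−p) = 8p − 3.
Setting these equal: −p = 8p − 3 ⇒ −9p = -3 ⇒ p = 1/3, and the value is (-1)·(1/3) = -1/3.
For Column: with q = P(E), equating U's and D's payoffs gives −6q + 5 = 3q − 3 ⇒ q = 8/9.

2/3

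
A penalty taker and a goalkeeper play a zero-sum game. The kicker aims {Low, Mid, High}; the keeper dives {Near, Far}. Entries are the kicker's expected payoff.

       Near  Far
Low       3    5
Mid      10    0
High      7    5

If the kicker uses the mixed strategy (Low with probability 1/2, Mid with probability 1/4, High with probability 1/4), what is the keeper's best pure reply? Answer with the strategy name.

If the keeper plays Near, the kicker's expected payoff is (1/2)·3 + (1/4)·10 + (1/4)·7 = 23/4.
If the keeper plays Far, the kicker's expected payoff is (1/2)·5 + (1/4)·0 + (1/4)·5 = 15/4.
The keeper minimizes the kicker's payoff; the smallest is 15/4, so the best response is Far.

Far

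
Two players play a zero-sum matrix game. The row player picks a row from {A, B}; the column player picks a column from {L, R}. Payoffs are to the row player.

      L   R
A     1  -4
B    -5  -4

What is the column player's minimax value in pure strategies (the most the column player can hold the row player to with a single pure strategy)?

-4

Column maxima: L → 1, R → -4.
The smallest of these is -4.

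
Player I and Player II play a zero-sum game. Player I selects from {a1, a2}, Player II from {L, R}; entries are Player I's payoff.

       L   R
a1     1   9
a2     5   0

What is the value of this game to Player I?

Row minima: a1 → 1, a2 → 0; maximin = 1.
Column maxima: L → 5, R → 9; minimax = 5.
1 ≠ 5, so there is no saddle point; optimal play is mixed.
Let Player I play a1 with probability p. Expected payoff against L: 1p + 5(1−p) = −4p + 5; against R: 9p + 0(1−p) = 9p.
Setting these equal: −4p + 5 = 9p ⇒ −13p = -5 ⇒ p = 5/13, and the value is (-4)·(5/13) + 5 = 45/13.
For Player II: with q = P(L), equating a1's and a2's payoffs gives −8q + 9 = 5q ⇒ q = 9/13.

45/13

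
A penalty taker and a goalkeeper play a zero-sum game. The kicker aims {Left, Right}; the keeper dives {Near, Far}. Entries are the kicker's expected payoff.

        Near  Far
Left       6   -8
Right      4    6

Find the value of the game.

17/4

Row minima: Left → -8, Right → 4; maximin = 4.
Column maxima: Near → 6, Far → 6; minimax = 6.
4 ≠ 6, so there is no saddle point; optimal play is mixed.
Let the kicker play Left with probability p. Expected payoff against Near: 6p + 4(1−p) = 2p + 4; against Far: (-8)p + 6(1−p) = −14p + 6.
Setting these equal: 2p + 4 = −14p + 6 ⇒ 16p = 2 ⇒ p = 1/8, and the value is (2)·(1/8) + 4 = 17/4.
For the keeper: with q = P(Near), equating Left's and Right's payoffs gives 14q − 8 = −2q + 6 ⇒ q = 7/8.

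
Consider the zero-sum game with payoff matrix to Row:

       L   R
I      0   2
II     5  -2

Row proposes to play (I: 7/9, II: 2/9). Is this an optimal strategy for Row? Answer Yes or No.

Yes

Against L this mix gives (7/9)·0 + (2/9)·5 = 10/9.
Against R this mix gives (7/9)·2 + (2/9)·(-2) = 10/9.
All of Column's active replies (L, R) yield 10/9, and no column does worse for Row. The mix makes Column indifferent and guarantees 10/9, so it is optimal.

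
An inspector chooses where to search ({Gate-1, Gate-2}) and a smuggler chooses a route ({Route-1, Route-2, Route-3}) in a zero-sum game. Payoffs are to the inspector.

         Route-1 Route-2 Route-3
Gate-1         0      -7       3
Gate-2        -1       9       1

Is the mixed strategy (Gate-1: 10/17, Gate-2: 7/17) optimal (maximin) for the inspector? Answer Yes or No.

Against Route-1 this mix gives (10/17)·0 + (7/17)·(-1) = -7/17.
Against Route-2 this mix gives (10/17)·(-7) + (7/17)·9 = -7/17.
Against Route-3 this mix gives (10/17)·3 + (7/17)·1 = 37/17.
All of the smuggler's active replies (Route-1, Route-2) yield -7/17, and no column does worse for the inspector. The mix makes the smuggler indifferent and guarantees -7/17, so it is optimal.

Yes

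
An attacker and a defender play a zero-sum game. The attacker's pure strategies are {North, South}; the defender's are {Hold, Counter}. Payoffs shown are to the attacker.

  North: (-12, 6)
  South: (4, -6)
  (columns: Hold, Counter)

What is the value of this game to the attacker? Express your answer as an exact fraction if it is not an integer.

-12/7

Row minima: North → -12, South → -6; maximin = -6.
Column maxima: Hold → 4, Counter → 6; minimax = 4.
-6 ≠ 4, so there is no saddle point; optimal play is mixed.
Let the attacker play North with probability p. Expected payoff against Hold: (-12)p + 4(1−p) = −16p + 4; against Counter: 6p + (-6)(1−p) = 12p − 6.
Setting these equal: −16p + 4 = 12p − 6 ⇒ −28p = -10 ⇒ p = 5/14, and the value is (-16)·(5/14) + 4 = -12/7.
For the defender: with q = P(Hold), equating North's and South's payoffs gives −18q + 6 = 10q − 6 ⇒ q = 3/7.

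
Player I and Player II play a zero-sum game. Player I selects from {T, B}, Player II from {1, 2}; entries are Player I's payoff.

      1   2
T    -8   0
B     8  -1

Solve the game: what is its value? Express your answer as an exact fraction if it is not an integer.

-8/17

Row minima: T → -8, B → -1; maximin = -1.
Column maxima: 1 → 8, 2 → 0; minimax = 0.
-1 ≠ 0, so there is no saddle point; optimal play is mixed.
Let Player I play T with probability p. Expected payoff against 1: (-8)p + 8(1−p) = −16p + 8; against 2: 0p + (-1)(1−p) = p − 1.
Setting these equal: −16p + 8 = p − 1 ⇒ −17p = -9 ⇒ p = 9/17, and the value is (-16)·(9/17) + 8 = -8/17.
For Player II: with q = P(1), equating T's and B's payoffs gives −8q = 9q − 1 ⇒ q = 1/17.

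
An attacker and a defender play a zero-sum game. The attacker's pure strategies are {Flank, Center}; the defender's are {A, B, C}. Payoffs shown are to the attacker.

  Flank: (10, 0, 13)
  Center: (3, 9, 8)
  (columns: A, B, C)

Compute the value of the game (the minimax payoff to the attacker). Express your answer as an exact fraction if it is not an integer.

Row minima: Flank → 0, Center → 3; maximin = 3.
Column maxima: A → 10, B → 9, C → 13; minimax = 9.
3 ≠ 9, so there is no saddle point; optimal play is mixed.
C is strictly dominated by A (it gives the attacker strictly more in every row), so the defender never plays it.
On the remaining 2×2 (Flank, Center vs A, B):
Let the attacker play Flank with probability p. Expected payoff against A: 10p + 3(1−p) = 7p + 3; against B: 0p + 9(1−p) = −9p + 9.
Setting these equal: 7p + 3 = −9p + 9 ⇒ 16p = 6 ⇒ p = 3/8, and the value is (7)·(3/8) + 3 = 45/8.
For the defender: with q = P(A), equating Flank's and Center's payoffs gives 10q = −6q + 9 ⇒ q = 9/16.

45/8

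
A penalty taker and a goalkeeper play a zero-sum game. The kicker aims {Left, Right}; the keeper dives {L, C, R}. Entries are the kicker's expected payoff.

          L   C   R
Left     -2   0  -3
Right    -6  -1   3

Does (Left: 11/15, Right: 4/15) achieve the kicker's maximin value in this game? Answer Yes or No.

No

Against L this mix gives (11/15)·(-2) + (4/15)·(-6) = -46/15.
Against C this mix gives (11/15)·0 + (4/15)·(-1) = -4/15.
Against R this mix gives (11/15)·(-3) + (4/15)·3 = -7/5.
The keeper will play L, holding the kicker to -46/15. Shifting weight toward the row that does better against L would raise this floor (the equalizing mix achieves -12/5 against both L and R), so the proposed strategy is not optimal.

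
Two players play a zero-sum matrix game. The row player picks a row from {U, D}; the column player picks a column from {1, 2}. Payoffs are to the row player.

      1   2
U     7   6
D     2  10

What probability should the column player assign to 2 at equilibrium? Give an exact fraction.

5/9

Row minima: U → 6, D → 2; maximin = 6.
Column maxima: 1 → 7, 2 → 10; minimax = 7.
6 ≠ 7, so there is no saddle point; optimal play is mixed.
Let the row player play U with probability p. Expected payoff against 1: 7p + 2(1−p) = 5p + 2; against 2: 6p + 10(1−p) = −4p + 10.
Setting these equal: 5p + 2 = −4p + 10 ⇒ 9p = 8 ⇒ p = 8/9, and the value is (5)·(8/9) + 2 = 58/9.
For the column player: with q = P(1), equating U's and D's payoffs gives q + 6 = −8q + 10 ⇒ q = 4/9.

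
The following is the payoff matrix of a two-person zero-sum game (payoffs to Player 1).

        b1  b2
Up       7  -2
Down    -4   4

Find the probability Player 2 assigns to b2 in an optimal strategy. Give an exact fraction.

11/17

Row minima: Up → -2, Down → -4; maximin = -2.
Column maxima: b1 → 7, b2 → 4; minimax = 4.
-2 ≠ 4, so there is no saddle point; optimal play is mixed.
Let Player 1 play Up with probability p. Expected payoff against b1: 7p + (-4)(1−p) = 11p − 4; against b2: (-2)p + 4(1−p) = −6p + 4.
Setting these equal: 11p − 4 = −6p + 4 ⇒ 17p = 8 ⇒ p = 8/17, and the value is (11)·(8/17) − 4 = 20/17.
For Player 2: with q = P(b1), equating Up's and Down's payoffs gives 9q − 2 = −8q + 4 ⇒ q = 6/17.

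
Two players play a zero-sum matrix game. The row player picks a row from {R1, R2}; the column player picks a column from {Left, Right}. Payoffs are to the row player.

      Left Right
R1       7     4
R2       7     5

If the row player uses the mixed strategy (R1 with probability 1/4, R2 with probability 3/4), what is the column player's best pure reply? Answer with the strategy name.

Right

If the column player plays Left, the row player's expected payoff is (1/4)·7 + (3/4)·7 = 7.
If the column player plays Right, the row player's expected payoff is (1/4)·4 + (3/4)·5 = 19/4.
The column player minimizes the row player's payoff; the smallest is 19/4, so the best response is Right.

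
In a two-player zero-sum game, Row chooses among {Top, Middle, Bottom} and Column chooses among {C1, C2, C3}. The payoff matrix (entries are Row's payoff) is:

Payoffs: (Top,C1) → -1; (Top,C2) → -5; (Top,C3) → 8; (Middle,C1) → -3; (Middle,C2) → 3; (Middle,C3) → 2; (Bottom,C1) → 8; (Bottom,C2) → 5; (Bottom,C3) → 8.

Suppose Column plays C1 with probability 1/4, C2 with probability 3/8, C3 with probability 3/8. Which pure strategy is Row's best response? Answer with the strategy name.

Expected payoff of Top: (1/4)·(-1) + (3/8)·(-5) + (3/8)·8 = 7/8.
Expected payoff of Middle: (1/4)·(-3) + (3/8)·3 + (3/8)·2 = 9/8.
Expected payoff of Bottom: (1/4)·8 + (3/8)·5 + (3/8)·8 = 55/8.
The largest is 55/8, so Row's best response is Bottom.

Bottom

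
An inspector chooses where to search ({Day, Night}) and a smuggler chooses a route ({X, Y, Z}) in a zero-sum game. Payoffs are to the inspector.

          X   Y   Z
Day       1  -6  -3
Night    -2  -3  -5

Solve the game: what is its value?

Row minima: Day → -6, Night → -5; maximin = -5.
Column maxima: X → 1, Y → -3, Z → -3; minimax = -3.
-5 ≠ -3, so there is no saddle point; optimal play is mixed.
X is strictly dominated by Y (it gives the inspector strictly more in every row), so the smuggler never plays it.
On the remaining 2×2 (Day, Night vs Y, Z):
Let the inspector play Day with probability p. Expected payoff against Y: (-6)p + (-3)(1−p) = −3p − 3; against Z: (-3)p + (-5)(1−p) = 2p − 5.
Setting these equal: −3p − 3 = 2p − 5 ⇒ −5p = -2 ⇒ p = 2/5, and the value is (-3)·(2/5) − 3 = -21/5.
For the smuggler: with q = P(Y), equating Day's and Night's payoffs gives −3q − 3 = 2q − 5 ⇒ q = 2/5.

-21/5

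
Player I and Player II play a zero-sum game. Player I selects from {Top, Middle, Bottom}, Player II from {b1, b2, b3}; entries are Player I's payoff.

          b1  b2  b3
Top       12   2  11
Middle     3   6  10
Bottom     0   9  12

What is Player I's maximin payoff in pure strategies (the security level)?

3

Row minima: Top → 2, Middle → 3, Bottom → 0.
The best of these is 3.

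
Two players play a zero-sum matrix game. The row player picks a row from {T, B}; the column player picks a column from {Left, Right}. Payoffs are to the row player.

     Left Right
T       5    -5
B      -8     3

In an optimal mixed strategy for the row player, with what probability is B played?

10/21

Row minima: T → -5, B → -8; maximin = -5.
Column maxima: Left → 5, Right → 3; minimax = 3.
-5 ≠ 3, so there is no saddle point; optimal play is mixed.
Let the row player play T with probability p. Expected payoff against Left: 5p + (-8)(1−p) = 13p − 8; against Right: (-5)p + 3(1−p) = −8p + 3.
Setting these equal: 13p − 8 = −8p + 3 ⇒ 21p = 11 ⇒ p = 11/21, and the value is (13)·(11/21) − 8 = -25/21.
For the column player: with q = P(Left), equating T's and B's payoffs gives 10q − 5 = −11q + 3 ⇒ q = 8/21.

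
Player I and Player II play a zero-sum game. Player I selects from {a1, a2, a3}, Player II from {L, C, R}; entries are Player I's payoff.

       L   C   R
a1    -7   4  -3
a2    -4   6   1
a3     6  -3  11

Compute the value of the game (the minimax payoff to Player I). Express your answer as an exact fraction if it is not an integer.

Row minima: a1 → -7, a2 → -4, a3 → -3; maximin = -3.
Column maxima: L → 6, C → 6, R → 11; minimax = 6.
-3 ≠ 6, so there is no saddle point; optimal play is mixed.
a1 is strictly dominated by a2, so Player I never plays it.
R is strictly dominated by L (it gives Player I strictly more in every row), so Player II never plays it.
On the remaining 2×2 (a2, a3 vs L, C):
Let Player I play a2 with probability p. Expected payoff against L: (-4)p + 6(1−p) = −10p + 6; against C: 6p + (-3)(1−p) = 9p − 3.
Setting these equal: −10p + 6 = 9p − 3 ⇒ −19p = -9 ⇒ p = 9/19, and the value is (-10)·(9/19) + 6 = 24/19.
For Player II: with q = P(L), equating a2's and a3's payoffs gives −10q + 6 = 9q − 3 ⇒ q = 9/19.

24/19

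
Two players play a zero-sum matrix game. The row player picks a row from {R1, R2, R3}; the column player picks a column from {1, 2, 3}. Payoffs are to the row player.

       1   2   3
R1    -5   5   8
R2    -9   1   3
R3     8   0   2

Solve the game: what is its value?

Row minima: R1 → -5, R2 → -9, R3 → 0; maximin = 0.
Column maxima: 1 → 8, 2 → 5, 3 → 8; minimax = 5.
0 ≠ 5, so there is no saddle point; optimal play is mixed.
R2 is strictly dominated by R1, so the row player never plays it.
3 is strictly dominated by 2 (it gives the row player strictly more in every row), so the column player never plays it.
On the remaining 2×2 (R1, R3 vs 1, 2):
Let the row player play R1 with probability p. Expected payoff against 1: (-5)p + 8(1−p) = −13p + 8; against 2: 5p + 0(1−p) = 5p.
Setting these equal: −13p + 8 = 5p ⇒ −18p = -8 ⇒ p = 4/9, and the value is (-13)·(4/9) + 8 = 20/9.
For the column player: with q = P(1), equating R1's and R3's payoffs gives −10q + 5 = 8q ⇒ q = 5/18.

20/9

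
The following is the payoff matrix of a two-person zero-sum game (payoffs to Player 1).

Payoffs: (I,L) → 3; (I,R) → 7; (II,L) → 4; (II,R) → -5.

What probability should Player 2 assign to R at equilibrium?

Row minima: I → 3, II → -5; maximin = 3.
Column maxima: L → 4, R → 7; minimax = 4.
3 ≠ 4, so there is no saddle point; optimal play is mixed.
Let Player 1 play I with probability p. Expected payoff against L: 3p + 4(1−p) = −p + 4; against R: 7p + (-5)(1−p) = 12p − 5.
Setting these equal: −p + 4 = 12p − 5 ⇒ −13p = -9 ⇒ p = 9/13, and the value is (-1)·(9/13) + 4 = 43/13.
For Player 2: with q = P(L), equating I's and II's payoffs gives −4q + 7 = 9q − 5 ⇒ q = 12/13.

1/13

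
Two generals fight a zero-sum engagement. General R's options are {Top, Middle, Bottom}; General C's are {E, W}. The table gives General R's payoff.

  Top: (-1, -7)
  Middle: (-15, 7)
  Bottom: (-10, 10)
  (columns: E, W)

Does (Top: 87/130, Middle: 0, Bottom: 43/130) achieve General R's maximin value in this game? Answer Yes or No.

Against E this mix gives (87/130)·(-1) + (43/130)·(-10) = -517/130.
Against W this mix gives (87/130)·(-7) + (43/130)·10 = -179/130.
General C will play E, holding General R to -517/130. Shifting weight toward the row that does better against E would raise this floor (the equalizing mix achieves -40/13 against both E and W), so the proposed strategy is not optimal.

No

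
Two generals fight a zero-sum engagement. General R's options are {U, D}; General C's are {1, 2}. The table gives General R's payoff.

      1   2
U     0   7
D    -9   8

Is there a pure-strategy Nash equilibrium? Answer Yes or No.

Yes

Row minima: U → 0, D → -9; maximin = 0.
Column maxima: 1 → 0, 2 → 8; minimax = 0.
maximin = minimax = 0, so a saddle point exists.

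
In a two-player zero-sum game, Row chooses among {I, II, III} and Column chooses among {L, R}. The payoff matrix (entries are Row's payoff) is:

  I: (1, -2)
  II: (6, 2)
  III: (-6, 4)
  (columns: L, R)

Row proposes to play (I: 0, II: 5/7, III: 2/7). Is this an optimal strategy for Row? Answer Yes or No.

Yes

Against L this mix gives (5/7)·6 + (2/7)·(-6) = 18/7.
Against R this mix gives (5/7)·2 + (2/7)·4 = 18/7.
All of Column's active replies (L, R) yield 18/7, and no column does worse for Row. The mix makes Column indifferent and guarantees 18/7, so it is optimal.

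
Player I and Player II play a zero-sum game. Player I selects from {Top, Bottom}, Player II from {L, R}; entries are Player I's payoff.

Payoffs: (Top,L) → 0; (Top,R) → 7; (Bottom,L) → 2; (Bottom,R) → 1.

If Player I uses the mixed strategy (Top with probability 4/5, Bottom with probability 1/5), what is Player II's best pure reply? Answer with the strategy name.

L

If Player II plays L, Player I's expected payoff is (4/5)·0 + (1/5)·2 = 2/5.
If Player II plays R, Player I's expected payoff is (4/5)·7 + (1/5)·1 = 29/5.
Player II minimizes Player I's payoff; the smallest is 2/5, so the best response is L.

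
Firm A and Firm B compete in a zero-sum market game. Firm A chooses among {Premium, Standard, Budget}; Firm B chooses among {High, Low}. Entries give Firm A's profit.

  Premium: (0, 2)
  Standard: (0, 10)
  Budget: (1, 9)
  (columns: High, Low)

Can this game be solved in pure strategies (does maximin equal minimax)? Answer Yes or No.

Yes

Row minima: Premium → 0, Standard → 0, Budget → 1; maximin = 1.
Column maxima: High → 1, Low → 10; minimax = 1.
maximin = minimax = 1, so a saddle point exists.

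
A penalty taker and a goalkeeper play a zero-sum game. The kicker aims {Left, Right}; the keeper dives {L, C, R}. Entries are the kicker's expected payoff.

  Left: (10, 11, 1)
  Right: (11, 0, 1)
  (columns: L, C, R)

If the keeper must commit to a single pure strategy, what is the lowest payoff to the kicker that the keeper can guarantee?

1

Column maxima: L → 11, C → 11, R → 1.
The smallest of these is 1.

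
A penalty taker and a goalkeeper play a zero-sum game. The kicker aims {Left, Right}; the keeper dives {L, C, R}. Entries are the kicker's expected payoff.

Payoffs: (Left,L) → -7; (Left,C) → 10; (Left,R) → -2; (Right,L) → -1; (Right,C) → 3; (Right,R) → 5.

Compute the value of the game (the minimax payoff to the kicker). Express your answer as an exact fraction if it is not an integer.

Row minima: Left → -7, Right → -1; maximin = -1.
Column maxima: L → -1, C → 10, R → 5; minimax = -1.
Since maximin = minimax = -1, there is a saddle point and the value is -1.

-1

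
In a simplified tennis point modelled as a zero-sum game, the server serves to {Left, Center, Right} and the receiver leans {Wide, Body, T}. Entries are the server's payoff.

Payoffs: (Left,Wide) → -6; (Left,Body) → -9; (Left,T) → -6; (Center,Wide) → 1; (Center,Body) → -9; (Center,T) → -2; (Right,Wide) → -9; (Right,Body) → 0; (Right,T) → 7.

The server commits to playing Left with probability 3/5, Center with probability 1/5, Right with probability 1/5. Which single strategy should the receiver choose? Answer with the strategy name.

Body

If the receiver plays Wide, the server's expected payoff is (3/5)·(-6) + (1/5)·1 + (1/5)·(-9) = -26/5.
If the receiver plays Body, the server's expected payoff is (3/5)·(-9) + (1/5)·(-9) + (1/5)·0 = -36/5.
If the receiver plays T, the server's expected payoff is (3/5)·(-6) + (1/5)·(-2) + (1/5)·7 = -13/5.
The receiver minimizes the server's payoff; the smallest is -36/5, so the best response is Body.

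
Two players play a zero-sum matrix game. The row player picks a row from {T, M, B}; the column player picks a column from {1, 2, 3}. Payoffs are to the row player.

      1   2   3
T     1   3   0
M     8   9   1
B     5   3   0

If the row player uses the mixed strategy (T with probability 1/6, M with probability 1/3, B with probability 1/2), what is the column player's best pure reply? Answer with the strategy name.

If the column player plays 1, the row player's expected payoff is (1/6)·1 + (1/3)·8 + (1/2)·5 = 16/3.
If the column player plays 2, the row player's expected payoff is (1/6)·3 + (1/3)·9 + (1/2)·3 = 5.
If the column player plays 3, the row player's expected payoff is (1/6)·0 + (1/3)·1 + (1/2)·0 = 1/3.
The column player minimizes the row player's payoff; the smallest is 1/3, so the best response is 3.

3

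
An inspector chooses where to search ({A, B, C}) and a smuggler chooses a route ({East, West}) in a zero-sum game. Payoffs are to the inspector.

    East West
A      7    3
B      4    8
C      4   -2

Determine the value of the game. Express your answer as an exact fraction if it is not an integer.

11/2

Row minima: A → 3, B → 4, C → -2; maximin = 4.
Column maxima: East → 7, West → 8; minimax = 7.
4 ≠ 7, so there is no saddle point; optimal play is mixed.
C is strictly dominated by A, so the inspector never plays it.
On the remaining 2×2 (A, B vs East, West):
Let the inspector play A with probability p. Expected payoff against East: 7p + 4(1−p) = 3p + 4; against West: 3p + 8(1−p) = −5p + 8.
Setting these equal: 3p + 4 = −5p + 8 ⇒ 8p = 4 ⇒ p = 1/2, and the value is (3)·(1/2) + 4 = 11/2.
For the smuggler: with q = P(East), equating A's and B's payoffs gives 4q + 3 = −4q + 8 ⇒ q = 5/8.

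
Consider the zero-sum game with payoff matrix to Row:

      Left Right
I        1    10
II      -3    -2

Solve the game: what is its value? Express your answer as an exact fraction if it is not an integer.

Row minima: I → 1, II → -3; maximin = 1.
Column maxima: Left → 1, Right → 10; minimax = 1.
Since maximin = minimax = 1, there is a saddle point and the value is 1.

1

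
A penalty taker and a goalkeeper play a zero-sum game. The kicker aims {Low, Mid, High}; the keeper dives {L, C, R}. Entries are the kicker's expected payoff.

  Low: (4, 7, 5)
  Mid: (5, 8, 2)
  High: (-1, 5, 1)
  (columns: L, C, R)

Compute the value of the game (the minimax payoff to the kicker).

Row minima: Low → 4, Mid → 2, High → -1; maximin = 4.
Column maxima: L → 5, C → 8, R → 5; minimax = 5.
4 ≠ 5, so there is no saddle point; optimal play is mixed.
High is strictly dominated by Low, so the kicker never plays it.
C is strictly dominated by L (it gives the kicker strictly more in every row), so the keeper never plays it.
On the remaining 2×2 (Low, Mid vs L, R):
Let the kicker play Low with probability p. Expected payoff against L: 4p + 5(1−p) = −p + 5; against R: 5p + 2(1−p) = 3p + 2.
Setting these equal: −p + 5 = 3p + 2 ⇒ −4p = -3 ⇒ p = 3/4, and the value is (-1)·(3/4) + 5 = 17/4.
For the keeper: with q = P(L), equating Low's and Mid's payoffs gives −q + 5 = 3q + 2 ⇒ q = 3/4.

17/4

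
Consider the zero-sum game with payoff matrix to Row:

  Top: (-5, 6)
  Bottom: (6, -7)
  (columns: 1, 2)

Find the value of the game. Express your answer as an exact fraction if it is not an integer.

1/24

Row minima: Top → -5, Bottom → -7; maximin = -5.
Column maxima: 1 → 6, 2 → 6; minimax = 6.
-5 ≠ 6, so there is no saddle point; optimal play is mixed.
Let Row play Top with probability p. Expected payoff against 1: (-5)p + 6(1−p) = −11p + 6; against 2: 6p + (-7)(1−p) = 13p − 7.
Setting these equal: −11p + 6 = 13p − 7 ⇒ −24p = -13 ⇒ p = 13/24, and the value is (-11)·(13/24) + 6 = 1/24.
For Column: with q = P(1), equating Top's and Bottom's payoffs gives −11q + 6 = 13q − 7 ⇒ q = 13/24.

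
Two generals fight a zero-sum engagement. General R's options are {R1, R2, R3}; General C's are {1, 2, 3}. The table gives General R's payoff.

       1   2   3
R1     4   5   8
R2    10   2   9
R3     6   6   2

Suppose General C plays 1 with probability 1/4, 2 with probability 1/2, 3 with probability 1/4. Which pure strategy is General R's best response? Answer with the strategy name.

Expected payoff of R1: (1/4)·4 + (1/2)·5 + (1/4)·8 = 11/2.
Expected payoff of R2: (1/4)·10 + (1/2)·2 + (1/4)·9 = 23/4.
Expected payoff of R3: (1/4)·6 + (1/2)·6 + (1/4)·2 = 5.
The largest is 23/4, so General R's best response is R2.

R2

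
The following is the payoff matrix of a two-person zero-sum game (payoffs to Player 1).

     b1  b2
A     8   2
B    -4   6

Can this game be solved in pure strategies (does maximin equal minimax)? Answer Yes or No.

No

Row minima: A → 2, B → -4; maximin = 2.
Column maxima: b1 → 8, b2 → 6; minimax = 6.
2 ≠ 6, so no pure-strategy equilibrium exists.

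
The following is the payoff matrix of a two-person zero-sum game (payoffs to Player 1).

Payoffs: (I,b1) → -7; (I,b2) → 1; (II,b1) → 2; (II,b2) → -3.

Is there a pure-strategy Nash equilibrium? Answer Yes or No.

No

Row minima: I → -7, II → -3; maximin = -3.
Column maxima: b1 → 2, b2 → 1; minimax = 1.
-3 ≠ 1, so no pure-strategy equilibrium exists.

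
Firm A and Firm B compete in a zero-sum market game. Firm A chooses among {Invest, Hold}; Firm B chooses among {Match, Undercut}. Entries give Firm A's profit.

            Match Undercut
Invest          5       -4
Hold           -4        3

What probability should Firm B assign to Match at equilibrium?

7/16

Row minima: Invest → -4, Hold → -4; maximin = -4.
Column maxima: Match → 5, Undercut → 3; minimax = 3.
-4 ≠ 3, so there is no saddle point; optimal play is mixed.
Let Firm A play Invest with probability p. Expected payoff against Match: 5p + (-4)(1−p) = 9p − 4; against Undercut: (-4)p + 3(1−p) = −7p + 3.
Setting these equal: 9p − 4 = −7p + 3 ⇒ 16p = 7 ⇒ p = 7/16, and the value is (9)·(7/16) − 4 = -1/16.
For Firm B: with q = P(Match), equating Invest's and Hold's payoffs gives 9q − 4 = −7q + 3 ⇒ q = 7/16.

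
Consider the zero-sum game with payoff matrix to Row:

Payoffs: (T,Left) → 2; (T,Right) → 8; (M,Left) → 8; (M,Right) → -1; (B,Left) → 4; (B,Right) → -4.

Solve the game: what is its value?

22/5

Row minima: T → 2, M → -1, B → -4; maximin = 2.
Column maxima: Left → 8, Right → 8; minimax = 8.
2 ≠ 8, so there is no saddle point; optimal play is mixed.
B is strictly dominated by M, so Row never plays it.
On the remaining 2×2 (T, M vs Left, Right):
Let Row play T with probability p. Expected payoff against Left: 2p + 8(1−p) = −6p + 8; against Right: 8p + (-1)(1−p) = 9p − 1.
Setting these equal: −6p + 8 = 9p − 1 ⇒ −15p = -9 ⇒ p = 3/5, and the value is (-6)·(3/5) + 8 = 22/5.
For Column: with q = P(Left), equating T's and M's payoffs gives −6q + 8 = 9q − 1 ⇒ q = 3/5.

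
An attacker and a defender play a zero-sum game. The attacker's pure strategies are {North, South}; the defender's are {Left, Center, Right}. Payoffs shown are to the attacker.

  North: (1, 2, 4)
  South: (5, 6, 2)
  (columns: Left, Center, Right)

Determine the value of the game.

3

Row minima: North → 1, South → 2; maximin = 2.
Column maxima: Left → 5, Center → 6, Right → 4; minimax = 4.
2 ≠ 4, so there is no saddle point; optimal play is mixed.
Center is strictly dominated by Left (it gives the attacker strictly more in every row), so the defender never plays it.
On the remaining 2×2 (North, South vs Left, Right):
Let the attacker play North with probability p. Expected payoff against Left: 1p + 5(1−p) = −4p + 5; against Right: 4p + 2(1−p) = 2p + 2.
Setting these equal: −4p + 5 = 2p + 2 ⇒ −6p = -3 ⇒ p = 1/2, and the value is (-4)·(1/2) + 5 = 3.
For the defender: with q = P(Left), equating North's and South's payoffs gives −3q + 4 = 3q + 2 ⇒ q = 1/3.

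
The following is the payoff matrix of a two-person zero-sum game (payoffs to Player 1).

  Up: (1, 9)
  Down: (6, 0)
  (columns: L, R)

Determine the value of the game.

27/7

Row minima: Up → 1, Down → 0; maximin = 1.
Column maxima: L → 6, R → 9; minimax = 6.
1 ≠ 6, so there is no saddle point; optimal play is mixed.
Let Player 1 play Up with probability p. Expected payoff against L: 1p + 6(1−p) = −5p + 6; against R: 9p + 0(1−p) = 9p.
Setting these equal: −5p + 6 = 9p ⇒ −14p = -6 ⇒ p = 3/7, and the value is (-5)·(3/7) + 6 = 27/7.
For Player 2: with q = P(L), equating Up's and Down's payoffs gives −8q + 9 = 6q ⇒ q = 9/14.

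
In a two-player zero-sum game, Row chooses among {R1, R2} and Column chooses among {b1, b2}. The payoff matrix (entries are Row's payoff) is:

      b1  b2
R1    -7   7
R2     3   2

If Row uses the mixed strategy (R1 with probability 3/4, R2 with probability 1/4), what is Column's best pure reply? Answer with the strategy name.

b1

If Column plays b1, Row's expected payoff is (3/4)·(-7) + (1/4)·3 = -9/2.
If Column plays b2, Row's expected payoff is (3/4)·7 + (1/4)·2 = 23/4.
Column minimizes Row's payoff; the smallest is -9/2, so the best response is b1.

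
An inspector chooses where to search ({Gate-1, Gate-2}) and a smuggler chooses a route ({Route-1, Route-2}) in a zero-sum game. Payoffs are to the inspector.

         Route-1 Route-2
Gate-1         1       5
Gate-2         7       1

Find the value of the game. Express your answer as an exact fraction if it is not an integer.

17/5

Row minima: Gate-1 → 1, Gate-2 → 1; maximin = 1.
Column maxima: Route-1 → 7, Route-2 → 5; minimax = 5.
1 ≠ 5, so there is no saddle point; optimal play is mixed.
Let the inspector play Gate-1 with probability p. Expected payoff against Route-1: 1p + 7(1−p) = −6p + 7; against Route-2: 5p + 1(1−p) = 4p + 1.
Setting these equal: −6p + 7 = 4p + 1 ⇒ −10p = -6 ⇒ p = 3/5, and the value is (-6)·(3/5) + 7 = 17/5.
For the smuggler: with q = P(Route-1), equating Gate-1's and Gate-2's payoffs gives −4q + 5 = 6q + 1 ⇒ q = 2/5.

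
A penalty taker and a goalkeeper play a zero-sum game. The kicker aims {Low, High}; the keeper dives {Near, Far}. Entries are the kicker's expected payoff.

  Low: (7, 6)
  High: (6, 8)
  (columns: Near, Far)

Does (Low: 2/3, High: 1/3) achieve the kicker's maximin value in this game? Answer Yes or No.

Against Near this mix gives (2/3)·7 + (1/3)·6 = 20/3.
Against Far this mix gives (2/3)·6 + (1/3)·8 = 20/3.
All of the keeper's active replies (Near, Far) yield 20/3, and no column does worse for the kicker. The mix makes the keeper indifferent and guarantees 20/3, so it is optimal.

Yes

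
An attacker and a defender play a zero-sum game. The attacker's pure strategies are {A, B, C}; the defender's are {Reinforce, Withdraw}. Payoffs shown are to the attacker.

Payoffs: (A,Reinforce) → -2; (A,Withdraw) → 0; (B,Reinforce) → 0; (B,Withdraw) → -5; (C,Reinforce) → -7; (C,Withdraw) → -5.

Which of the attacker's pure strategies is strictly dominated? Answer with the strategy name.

C

A gives a strictly higher payoff than C against every column: -2 > -7, 0 > -5.
So C is strictly dominated and the attacker never plays it.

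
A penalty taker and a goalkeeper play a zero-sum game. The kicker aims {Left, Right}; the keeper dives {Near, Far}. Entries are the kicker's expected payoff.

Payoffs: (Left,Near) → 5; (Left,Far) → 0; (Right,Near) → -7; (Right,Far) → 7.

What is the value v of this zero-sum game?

35/19

Row minima: Left → 0, Right → -7; maximin = 0.
Column maxima: Near → 5, Far → 7; minimax = 5.
0 ≠ 5, so there is no saddle point; optimal play is mixed.
Let the kicker play Left with probability p. Expected payoff against Near: 5p + (-7)(1−p) = 12p − 7; against Far: 0p + 7(1−p) = −7p + 7.
Setting these equal: 12p − 7 = −7p + 7 ⇒ 19p = 14 ⇒ p = 14/19, and the value is (12)·(14/19) − 7 = 35/19.
For the keeper: with q = P(Near), equating Left's and Right's payoffs gives 5q = −14q + 7 ⇒ q = 7/19.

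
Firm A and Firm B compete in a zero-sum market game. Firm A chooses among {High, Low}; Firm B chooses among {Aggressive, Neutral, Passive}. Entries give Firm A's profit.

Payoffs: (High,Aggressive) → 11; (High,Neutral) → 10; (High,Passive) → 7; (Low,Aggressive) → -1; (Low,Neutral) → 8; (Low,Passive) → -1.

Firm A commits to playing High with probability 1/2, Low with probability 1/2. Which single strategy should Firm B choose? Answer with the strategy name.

If Firm B plays Aggressive, Firm A's expected payoff is (1/2)·11 + (1/2)·(-1) = 5.
If Firm B plays Neutral, Firm A's expected payoff is (1/2)·10 + (1/2)·8 = 9.
If Firm B plays Passive, Firm A's expected payoff is (1/2)·7 + (1/2)·(-1) = 3.
Firm B minimizes Firm A's payoff; the smallest is 3, so the best response is Passive.

Passive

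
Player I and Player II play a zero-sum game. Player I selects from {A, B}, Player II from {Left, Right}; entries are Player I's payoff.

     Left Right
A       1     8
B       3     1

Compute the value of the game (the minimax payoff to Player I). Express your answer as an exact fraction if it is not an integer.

23/9

Row minima: A → 1, B → 1; maximin = 1.
Column maxima: Left → 3, Right → 8; minimax = 3.
1 ≠ 3, so there is no saddle point; optimal play is mixed.
Let Player I play A with probability p. Expected payoff against Left: 1p + 3(1−p) = −2p + 3; against Right: 8p + 1(1−p) = 7p + 1.
Setting these equal: −2p + 3 = 7p + 1 ⇒ −9p = -2 ⇒ p = 2/9, and the value is (-2)·(2/9) + 3 = 23/9.
For Player II: with q = P(Left), equating A's and B's payoffs gives −7q + 8 = 2q + 1 ⇒ q = 7/9.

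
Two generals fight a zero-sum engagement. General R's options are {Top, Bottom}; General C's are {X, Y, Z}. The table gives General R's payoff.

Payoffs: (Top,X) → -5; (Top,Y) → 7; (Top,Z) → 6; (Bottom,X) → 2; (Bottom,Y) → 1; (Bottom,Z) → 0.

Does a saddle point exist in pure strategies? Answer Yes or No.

Row minima: Top → -5, Bottom → 0; maximin = 0.
Column maxima: X → 2, Y → 7, Z → 6; minimax = 2.
0 ≠ 2, so no pure-strategy equilibrium exists.

No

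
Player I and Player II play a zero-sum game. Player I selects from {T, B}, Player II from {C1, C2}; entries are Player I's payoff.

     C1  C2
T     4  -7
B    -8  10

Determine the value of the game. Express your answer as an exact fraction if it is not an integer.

-16/29

Row minima: T → -7, B → -8; maximin = -7.
Column maxima: C1 → 4, C2 → 10; minimax = 4.
-7 ≠ 4, so there is no saddle point; optimal play is mixed.
Let Player I play T with probability p. Expected payoff against C1: 4p + (-8)(1−p) = 12p − 8; against C2: (-7)p + 10(1−p) = −17p + 10.
Setting these equal: 12p − 8 = −17p + 10 ⇒ 29p = 18 ⇒ p = 18/29, and the value is (12)·(18/29) − 8 = -16/29.
For Player II: with q = P(C1), equating T's and B's payoffs gives 11q − 7 = −18q + 10 ⇒ q = 17/29.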